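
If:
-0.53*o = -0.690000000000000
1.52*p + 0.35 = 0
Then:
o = 1.30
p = -0.23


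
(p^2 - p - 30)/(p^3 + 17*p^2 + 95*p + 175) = (p - 6)/(p^2 + 12*p + 35)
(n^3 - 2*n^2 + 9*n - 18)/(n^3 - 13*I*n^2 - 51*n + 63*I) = (n^2 + n*(-2 + 3*I) - 6*I)/(n^2 - 10*I*n - 21)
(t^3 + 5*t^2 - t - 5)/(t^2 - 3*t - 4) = (t^2 + 4*t - 5)/(t - 4)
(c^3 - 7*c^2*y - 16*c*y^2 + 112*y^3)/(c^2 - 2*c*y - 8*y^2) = (c^2 - 3*c*y - 28*y^2)/(c + 2*y)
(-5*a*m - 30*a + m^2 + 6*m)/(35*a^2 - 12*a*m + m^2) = (-m - 6)/(7*a - m)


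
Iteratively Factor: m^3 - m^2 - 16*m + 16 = (m - 1)*(m^2 - 16) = (m - 4)*(m - 1)*(m + 4)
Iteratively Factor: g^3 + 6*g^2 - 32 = (g + 4)*(g^2 + 2*g - 8) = (g - 2)*(g + 4)*(g + 4)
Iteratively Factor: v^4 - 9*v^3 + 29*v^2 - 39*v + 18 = (v - 1)*(v^3 - 8*v^2 + 21*v - 18) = (v - 3)*(v - 1)*(v^2 - 5*v + 6) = (v - 3)*(v - 2)*(v - 1)*(v - 3)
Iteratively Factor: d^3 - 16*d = (d)*(d^2 - 16) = d*(d - 4)*(d + 4)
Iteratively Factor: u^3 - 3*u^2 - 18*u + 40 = (u + 4)*(u^2 - 7*u + 10) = (u - 2)*(u + 4)*(u - 5)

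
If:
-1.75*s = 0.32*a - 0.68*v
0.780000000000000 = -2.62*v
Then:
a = -5.46875*s - 0.63263358778626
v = -0.30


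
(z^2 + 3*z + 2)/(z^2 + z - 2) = (z + 1)/(z - 1)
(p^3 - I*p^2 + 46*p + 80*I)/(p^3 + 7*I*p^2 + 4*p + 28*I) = (p^2 - 3*I*p + 40)/(p^2 + 5*I*p + 14)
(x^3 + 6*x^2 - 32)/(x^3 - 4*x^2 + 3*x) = (x^3 + 6*x^2 - 32)/(x*(x^2 - 4*x + 3))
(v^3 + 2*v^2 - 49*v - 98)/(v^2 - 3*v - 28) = (v^2 + 9*v + 14)/(v + 4)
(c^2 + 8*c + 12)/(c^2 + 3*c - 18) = (c + 2)/(c - 3)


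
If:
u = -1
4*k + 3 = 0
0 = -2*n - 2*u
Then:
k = -3/4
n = 1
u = -1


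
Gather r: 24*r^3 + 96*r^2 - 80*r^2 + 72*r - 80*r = 24*r^3 + 16*r^2 - 8*r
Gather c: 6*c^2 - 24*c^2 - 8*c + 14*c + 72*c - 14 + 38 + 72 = -18*c^2 + 78*c + 96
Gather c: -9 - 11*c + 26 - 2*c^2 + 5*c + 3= -2*c^2 - 6*c + 20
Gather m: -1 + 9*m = 9*m - 1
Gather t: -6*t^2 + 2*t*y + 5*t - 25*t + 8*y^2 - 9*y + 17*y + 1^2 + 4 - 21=-6*t^2 + t*(2*y - 20) + 8*y^2 + 8*y - 16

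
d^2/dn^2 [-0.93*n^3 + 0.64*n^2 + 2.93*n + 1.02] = 1.28 - 5.58*n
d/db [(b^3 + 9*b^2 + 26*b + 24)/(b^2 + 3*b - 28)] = (b^4 + 6*b^3 - 83*b^2 - 552*b - 800)/(b^4 + 6*b^3 - 47*b^2 - 168*b + 784)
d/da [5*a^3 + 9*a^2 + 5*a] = 15*a^2 + 18*a + 5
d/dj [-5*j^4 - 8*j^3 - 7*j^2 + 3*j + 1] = -20*j^3 - 24*j^2 - 14*j + 3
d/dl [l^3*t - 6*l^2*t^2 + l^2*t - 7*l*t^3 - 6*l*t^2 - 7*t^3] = t*(3*l^2 - 12*l*t + 2*l - 7*t^2 - 6*t)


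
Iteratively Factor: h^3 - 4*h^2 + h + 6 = (h - 3)*(h^2 - h - 2) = (h - 3)*(h - 2)*(h + 1)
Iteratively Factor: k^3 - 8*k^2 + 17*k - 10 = (k - 1)*(k^2 - 7*k + 10) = (k - 2)*(k - 1)*(k - 5)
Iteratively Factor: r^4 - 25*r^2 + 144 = (r + 3)*(r^3 - 3*r^2 - 16*r + 48) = (r + 3)*(r + 4)*(r^2 - 7*r + 12) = (r - 3)*(r + 3)*(r + 4)*(r - 4)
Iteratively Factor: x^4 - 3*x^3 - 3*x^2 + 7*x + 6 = (x + 1)*(x^3 - 4*x^2 + x + 6) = (x - 3)*(x + 1)*(x^2 - x - 2) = (x - 3)*(x - 2)*(x + 1)*(x + 1)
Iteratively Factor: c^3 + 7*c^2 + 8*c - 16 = (c + 4)*(c^2 + 3*c - 4) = (c + 4)^2*(c - 1)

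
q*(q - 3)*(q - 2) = q^3 - 5*q^2 + 6*q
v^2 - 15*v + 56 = (v - 8)*(v - 7)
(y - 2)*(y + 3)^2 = y^3 + 4*y^2 - 3*y - 18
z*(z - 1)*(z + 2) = z^3 + z^2 - 2*z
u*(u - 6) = u^2 - 6*u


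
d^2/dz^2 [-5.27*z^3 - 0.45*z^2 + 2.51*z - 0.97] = -31.62*z - 0.9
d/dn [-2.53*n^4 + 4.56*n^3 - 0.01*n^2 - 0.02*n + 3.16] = -10.12*n^3 + 13.68*n^2 - 0.02*n - 0.02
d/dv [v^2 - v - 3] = 2*v - 1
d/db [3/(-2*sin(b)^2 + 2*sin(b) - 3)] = 6*(sin(2*b) - cos(b))/(-2*sin(b) - cos(2*b) + 4)^2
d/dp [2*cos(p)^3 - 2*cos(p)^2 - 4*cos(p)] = 2*(-3*cos(p)^2 + 2*cos(p) + 2)*sin(p)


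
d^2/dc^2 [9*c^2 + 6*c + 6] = 18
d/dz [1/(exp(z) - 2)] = -exp(z)/(exp(z) - 2)^2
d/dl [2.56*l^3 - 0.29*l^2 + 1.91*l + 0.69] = 7.68*l^2 - 0.58*l + 1.91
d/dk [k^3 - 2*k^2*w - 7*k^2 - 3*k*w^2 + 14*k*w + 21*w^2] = 3*k^2 - 4*k*w - 14*k - 3*w^2 + 14*w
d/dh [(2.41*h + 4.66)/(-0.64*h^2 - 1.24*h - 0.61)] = (1.5424*h^2 + 5.9648*h + 4.3083)/(0.4096*h^4 + 1.5872*h^3 + 2.3184*h^2 + 1.5128*h + 0.3721)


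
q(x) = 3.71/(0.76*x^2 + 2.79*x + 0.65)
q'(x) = 3.71*(-1.52*x - 2.79)/(0.76*x^2 + 2.79*x + 0.65)^2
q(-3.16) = -6.43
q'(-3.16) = 22.41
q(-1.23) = -2.27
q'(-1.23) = -1.28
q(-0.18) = 21.52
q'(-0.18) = -314.02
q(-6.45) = 0.26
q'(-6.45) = 0.13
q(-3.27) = -10.70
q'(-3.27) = 67.30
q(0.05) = 4.69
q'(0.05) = -16.98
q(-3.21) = -7.81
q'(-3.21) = 34.38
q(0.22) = 2.85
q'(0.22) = -6.85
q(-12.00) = 0.05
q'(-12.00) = 0.01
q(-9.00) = 0.10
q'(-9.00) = 0.03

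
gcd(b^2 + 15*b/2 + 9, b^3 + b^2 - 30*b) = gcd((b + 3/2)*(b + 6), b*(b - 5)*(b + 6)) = b + 6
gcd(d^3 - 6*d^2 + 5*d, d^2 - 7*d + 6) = d - 1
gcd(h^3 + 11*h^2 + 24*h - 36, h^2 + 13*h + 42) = h + 6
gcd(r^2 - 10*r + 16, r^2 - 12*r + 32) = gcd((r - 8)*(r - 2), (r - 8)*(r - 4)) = r - 8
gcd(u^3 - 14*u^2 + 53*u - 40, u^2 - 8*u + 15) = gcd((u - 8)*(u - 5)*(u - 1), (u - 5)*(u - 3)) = u - 5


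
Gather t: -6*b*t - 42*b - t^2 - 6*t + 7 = -42*b - t^2 + t*(-6*b - 6) + 7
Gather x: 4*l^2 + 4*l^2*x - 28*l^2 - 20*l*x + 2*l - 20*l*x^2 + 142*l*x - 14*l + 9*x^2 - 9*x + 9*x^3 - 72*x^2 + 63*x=-24*l^2 - 12*l + 9*x^3 + x^2*(-20*l - 63) + x*(4*l^2 + 122*l + 54)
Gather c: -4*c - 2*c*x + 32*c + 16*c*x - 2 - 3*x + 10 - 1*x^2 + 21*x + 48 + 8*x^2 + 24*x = c*(14*x + 28) + 7*x^2 + 42*x + 56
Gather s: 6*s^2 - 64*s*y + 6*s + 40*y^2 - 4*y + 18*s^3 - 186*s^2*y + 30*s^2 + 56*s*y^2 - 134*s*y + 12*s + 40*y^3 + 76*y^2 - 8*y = 18*s^3 + s^2*(36 - 186*y) + s*(56*y^2 - 198*y + 18) + 40*y^3 + 116*y^2 - 12*y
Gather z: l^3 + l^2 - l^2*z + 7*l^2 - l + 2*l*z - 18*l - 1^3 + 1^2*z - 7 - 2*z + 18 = l^3 + 8*l^2 - 19*l + z*(-l^2 + 2*l - 1) + 10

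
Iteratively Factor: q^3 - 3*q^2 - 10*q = (q + 2)*(q^2 - 5*q) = q*(q + 2)*(q - 5)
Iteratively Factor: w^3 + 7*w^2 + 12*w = (w + 4)*(w^2 + 3*w) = (w + 3)*(w + 4)*(w)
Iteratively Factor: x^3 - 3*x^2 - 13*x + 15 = (x + 3)*(x^2 - 6*x + 5) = (x - 1)*(x + 3)*(x - 5)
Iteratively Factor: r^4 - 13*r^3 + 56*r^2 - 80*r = (r - 4)*(r^3 - 9*r^2 + 20*r) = (r - 4)^2*(r^2 - 5*r) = r*(r - 4)^2*(r - 5)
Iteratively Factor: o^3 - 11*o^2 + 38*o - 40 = (o - 5)*(o^2 - 6*o + 8) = (o - 5)*(o - 2)*(o - 4)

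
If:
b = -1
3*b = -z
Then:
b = -1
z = 3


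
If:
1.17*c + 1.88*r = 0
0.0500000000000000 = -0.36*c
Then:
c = -0.14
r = 0.09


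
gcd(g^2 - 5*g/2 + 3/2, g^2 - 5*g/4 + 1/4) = g - 1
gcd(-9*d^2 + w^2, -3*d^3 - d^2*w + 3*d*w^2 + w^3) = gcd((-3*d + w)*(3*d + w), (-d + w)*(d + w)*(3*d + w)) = 3*d + w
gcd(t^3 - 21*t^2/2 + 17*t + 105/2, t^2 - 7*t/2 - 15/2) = t^2 - 7*t/2 - 15/2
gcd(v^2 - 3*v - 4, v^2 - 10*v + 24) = v - 4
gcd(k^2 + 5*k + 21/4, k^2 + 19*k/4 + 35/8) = k + 7/2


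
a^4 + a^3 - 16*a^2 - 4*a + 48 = (a - 3)*(a - 2)*(a + 2)*(a + 4)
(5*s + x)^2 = 25*s^2 + 10*s*x + x^2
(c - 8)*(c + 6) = c^2 - 2*c - 48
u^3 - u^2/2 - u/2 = u*(u - 1)*(u + 1/2)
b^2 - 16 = (b - 4)*(b + 4)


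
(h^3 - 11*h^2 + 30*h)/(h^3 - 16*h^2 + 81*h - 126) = h*(h - 5)/(h^2 - 10*h + 21)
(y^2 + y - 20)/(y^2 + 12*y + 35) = (y - 4)/(y + 7)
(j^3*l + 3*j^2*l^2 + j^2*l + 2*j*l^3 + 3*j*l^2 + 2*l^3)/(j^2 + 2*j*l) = l*(j^2 + j*l + j + l)/j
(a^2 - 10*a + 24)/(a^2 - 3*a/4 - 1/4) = 4*(-a^2 + 10*a - 24)/(-4*a^2 + 3*a + 1)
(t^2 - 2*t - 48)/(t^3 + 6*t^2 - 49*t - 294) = (t - 8)/(t^2 - 49)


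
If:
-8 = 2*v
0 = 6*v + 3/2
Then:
No Solution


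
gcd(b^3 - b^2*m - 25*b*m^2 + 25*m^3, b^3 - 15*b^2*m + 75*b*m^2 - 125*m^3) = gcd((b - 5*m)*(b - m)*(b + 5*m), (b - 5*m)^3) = b - 5*m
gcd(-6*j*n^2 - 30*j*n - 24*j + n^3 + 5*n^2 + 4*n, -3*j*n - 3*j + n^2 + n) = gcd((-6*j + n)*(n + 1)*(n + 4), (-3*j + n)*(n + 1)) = n + 1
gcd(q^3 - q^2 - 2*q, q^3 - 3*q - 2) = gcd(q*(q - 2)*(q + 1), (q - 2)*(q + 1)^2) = q^2 - q - 2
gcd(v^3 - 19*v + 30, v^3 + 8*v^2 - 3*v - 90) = v^2 + 2*v - 15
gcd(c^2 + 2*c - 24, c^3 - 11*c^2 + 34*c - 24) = c - 4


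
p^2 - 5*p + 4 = (p - 4)*(p - 1)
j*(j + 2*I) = j^2 + 2*I*j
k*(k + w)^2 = k^3 + 2*k^2*w + k*w^2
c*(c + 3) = c^2 + 3*c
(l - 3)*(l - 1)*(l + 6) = l^3 + 2*l^2 - 21*l + 18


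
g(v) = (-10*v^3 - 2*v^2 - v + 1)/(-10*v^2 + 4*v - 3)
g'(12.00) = 1.00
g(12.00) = 12.60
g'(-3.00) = 0.98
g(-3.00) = -2.44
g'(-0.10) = -0.28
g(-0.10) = -0.31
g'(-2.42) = 0.97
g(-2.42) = -1.87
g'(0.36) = 2.18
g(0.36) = 0.03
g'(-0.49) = 0.29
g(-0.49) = -0.30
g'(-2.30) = 0.96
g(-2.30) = -1.76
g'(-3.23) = 0.98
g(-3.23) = -2.66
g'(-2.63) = 0.97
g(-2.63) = -2.08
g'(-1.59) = 0.91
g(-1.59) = -1.09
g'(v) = (20*v - 4)*(-10*v^3 - 2*v^2 - v + 1)/(-10*v^2 + 4*v - 3)^2 + (-30*v^2 - 4*v - 1)/(-10*v^2 + 4*v - 3)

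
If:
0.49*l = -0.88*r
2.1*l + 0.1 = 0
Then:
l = -0.05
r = 0.03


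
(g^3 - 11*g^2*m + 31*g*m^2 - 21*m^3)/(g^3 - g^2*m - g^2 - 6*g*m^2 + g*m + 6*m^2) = (g^2 - 8*g*m + 7*m^2)/(g^2 + 2*g*m - g - 2*m)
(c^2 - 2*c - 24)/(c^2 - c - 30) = (c + 4)/(c + 5)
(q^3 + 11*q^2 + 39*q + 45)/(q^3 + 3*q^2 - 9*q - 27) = (q + 5)/(q - 3)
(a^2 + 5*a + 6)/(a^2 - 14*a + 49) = (a^2 + 5*a + 6)/(a^2 - 14*a + 49)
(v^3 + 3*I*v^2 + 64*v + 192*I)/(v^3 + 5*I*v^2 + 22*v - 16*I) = (v^2 - 5*I*v + 24)/(v^2 - 3*I*v - 2)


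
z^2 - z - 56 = (z - 8)*(z + 7)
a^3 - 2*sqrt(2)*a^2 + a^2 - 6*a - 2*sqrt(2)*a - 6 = (a + 1)*(a - 3*sqrt(2))*(a + sqrt(2))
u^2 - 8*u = u*(u - 8)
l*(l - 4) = l^2 - 4*l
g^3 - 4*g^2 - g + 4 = (g - 4)*(g - 1)*(g + 1)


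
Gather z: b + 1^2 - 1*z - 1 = b - z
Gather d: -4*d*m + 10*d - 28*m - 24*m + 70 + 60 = d*(10 - 4*m) - 52*m + 130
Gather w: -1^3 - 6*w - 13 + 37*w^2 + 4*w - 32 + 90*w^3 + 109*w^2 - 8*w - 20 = 90*w^3 + 146*w^2 - 10*w - 66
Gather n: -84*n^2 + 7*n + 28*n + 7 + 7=-84*n^2 + 35*n + 14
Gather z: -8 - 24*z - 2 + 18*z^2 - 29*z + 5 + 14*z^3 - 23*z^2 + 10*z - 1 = 14*z^3 - 5*z^2 - 43*z - 6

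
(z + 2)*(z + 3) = z^2 + 5*z + 6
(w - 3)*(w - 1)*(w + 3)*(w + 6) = w^4 + 5*w^3 - 15*w^2 - 45*w + 54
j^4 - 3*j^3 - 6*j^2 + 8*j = j*(j - 4)*(j - 1)*(j + 2)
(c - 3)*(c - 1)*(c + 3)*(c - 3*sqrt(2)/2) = c^4 - 3*sqrt(2)*c^3/2 - c^3 - 9*c^2 + 3*sqrt(2)*c^2/2 + 9*c + 27*sqrt(2)*c/2 - 27*sqrt(2)/2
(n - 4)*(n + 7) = n^2 + 3*n - 28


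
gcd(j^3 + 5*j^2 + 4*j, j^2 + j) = j^2 + j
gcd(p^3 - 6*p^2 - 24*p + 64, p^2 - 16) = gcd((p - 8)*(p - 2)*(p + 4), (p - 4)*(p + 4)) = p + 4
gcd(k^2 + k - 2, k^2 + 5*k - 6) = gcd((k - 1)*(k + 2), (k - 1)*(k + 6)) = k - 1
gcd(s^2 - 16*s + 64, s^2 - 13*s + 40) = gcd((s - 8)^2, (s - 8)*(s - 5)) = s - 8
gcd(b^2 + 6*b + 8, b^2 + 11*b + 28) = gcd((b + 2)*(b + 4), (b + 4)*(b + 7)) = b + 4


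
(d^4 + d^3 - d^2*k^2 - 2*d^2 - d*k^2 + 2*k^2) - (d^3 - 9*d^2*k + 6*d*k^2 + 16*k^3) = d^4 - d^2*k^2 + 9*d^2*k - 2*d^2 - 7*d*k^2 - 16*k^3 + 2*k^2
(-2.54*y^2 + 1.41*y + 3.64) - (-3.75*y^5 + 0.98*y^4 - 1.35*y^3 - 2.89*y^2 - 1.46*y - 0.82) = 3.75*y^5 - 0.98*y^4 + 1.35*y^3 + 0.35*y^2 + 2.87*y + 4.46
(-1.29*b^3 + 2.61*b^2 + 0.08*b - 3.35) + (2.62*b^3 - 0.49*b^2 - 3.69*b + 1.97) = 1.33*b^3 + 2.12*b^2 - 3.61*b - 1.38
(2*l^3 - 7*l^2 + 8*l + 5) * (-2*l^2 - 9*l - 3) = -4*l^5 - 4*l^4 + 41*l^3 - 61*l^2 - 69*l - 15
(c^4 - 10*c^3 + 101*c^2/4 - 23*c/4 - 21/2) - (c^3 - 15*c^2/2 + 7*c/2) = c^4 - 11*c^3 + 131*c^2/4 - 37*c/4 - 21/2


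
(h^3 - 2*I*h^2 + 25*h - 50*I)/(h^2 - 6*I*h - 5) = (h^2 + 3*I*h + 10)/(h - I)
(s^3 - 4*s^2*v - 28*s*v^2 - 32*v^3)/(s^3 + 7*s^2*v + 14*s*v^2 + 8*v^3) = (s^2 - 6*s*v - 16*v^2)/(s^2 + 5*s*v + 4*v^2)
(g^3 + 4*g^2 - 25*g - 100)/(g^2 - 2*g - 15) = (g^2 + 9*g + 20)/(g + 3)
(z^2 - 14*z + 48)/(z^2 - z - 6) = (-z^2 + 14*z - 48)/(-z^2 + z + 6)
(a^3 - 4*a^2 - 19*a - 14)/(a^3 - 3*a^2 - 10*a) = (a^2 - 6*a - 7)/(a*(a - 5))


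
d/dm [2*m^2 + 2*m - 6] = 4*m + 2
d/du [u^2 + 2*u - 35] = 2*u + 2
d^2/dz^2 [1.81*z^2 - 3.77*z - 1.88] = 3.62000000000000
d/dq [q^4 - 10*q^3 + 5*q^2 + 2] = 2*q*(2*q^2 - 15*q + 5)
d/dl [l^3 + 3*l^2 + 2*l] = 3*l^2 + 6*l + 2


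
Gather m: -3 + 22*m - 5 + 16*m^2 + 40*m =16*m^2 + 62*m - 8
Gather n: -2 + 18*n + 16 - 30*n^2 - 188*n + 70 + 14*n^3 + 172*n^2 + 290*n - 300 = 14*n^3 + 142*n^2 + 120*n - 216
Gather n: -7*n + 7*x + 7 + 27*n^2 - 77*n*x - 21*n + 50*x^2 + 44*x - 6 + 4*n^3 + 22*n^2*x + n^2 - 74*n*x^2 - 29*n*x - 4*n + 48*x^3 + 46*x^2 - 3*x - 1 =4*n^3 + n^2*(22*x + 28) + n*(-74*x^2 - 106*x - 32) + 48*x^3 + 96*x^2 + 48*x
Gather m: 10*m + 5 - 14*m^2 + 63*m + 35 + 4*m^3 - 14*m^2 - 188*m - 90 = 4*m^3 - 28*m^2 - 115*m - 50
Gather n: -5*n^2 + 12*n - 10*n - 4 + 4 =-5*n^2 + 2*n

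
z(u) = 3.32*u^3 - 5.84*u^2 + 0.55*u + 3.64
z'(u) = 9.96*u^2 - 11.68*u + 0.55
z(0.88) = 1.86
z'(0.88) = -2.02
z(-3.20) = -166.71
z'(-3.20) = 139.92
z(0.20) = 3.54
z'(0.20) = -1.39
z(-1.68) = -29.51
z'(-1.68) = 48.28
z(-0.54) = 1.12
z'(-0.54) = 9.76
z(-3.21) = -168.11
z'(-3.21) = 140.67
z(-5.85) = -864.11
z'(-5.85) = 409.73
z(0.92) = 1.79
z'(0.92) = -1.77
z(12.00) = 4906.24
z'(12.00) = 1294.63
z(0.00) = 3.64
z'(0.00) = 0.55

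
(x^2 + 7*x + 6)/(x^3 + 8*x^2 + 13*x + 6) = 1/(x + 1)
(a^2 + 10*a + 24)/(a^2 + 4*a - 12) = (a + 4)/(a - 2)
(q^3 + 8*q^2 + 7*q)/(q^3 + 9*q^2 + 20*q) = (q^2 + 8*q + 7)/(q^2 + 9*q + 20)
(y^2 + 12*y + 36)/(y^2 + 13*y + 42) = (y + 6)/(y + 7)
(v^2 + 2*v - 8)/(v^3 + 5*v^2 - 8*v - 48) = (v - 2)/(v^2 + v - 12)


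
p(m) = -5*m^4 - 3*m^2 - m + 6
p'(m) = -20*m^3 - 6*m - 1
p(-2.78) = -313.05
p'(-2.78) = 445.38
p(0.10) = 5.87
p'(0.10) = -1.62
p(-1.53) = -26.89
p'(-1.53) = 79.81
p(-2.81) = -326.62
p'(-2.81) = 459.62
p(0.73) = 2.25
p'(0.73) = -13.16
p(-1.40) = -17.69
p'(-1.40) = 62.28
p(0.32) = 5.32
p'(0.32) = -3.58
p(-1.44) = -20.28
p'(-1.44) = 67.36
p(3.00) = -429.00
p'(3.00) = -559.00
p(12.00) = -104118.00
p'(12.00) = -34633.00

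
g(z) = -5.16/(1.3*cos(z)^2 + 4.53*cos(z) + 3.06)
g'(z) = -5.16*(2.6*sin(z)*cos(z) + 4.53*sin(z))/(1.3*cos(z)^2 + 4.53*cos(z) + 3.06)^2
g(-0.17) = -0.59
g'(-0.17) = 0.08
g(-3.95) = -9.36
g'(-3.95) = -33.55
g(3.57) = -343.22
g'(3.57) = 20532.37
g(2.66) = -77.78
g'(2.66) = -1208.75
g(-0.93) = -0.83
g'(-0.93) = 0.65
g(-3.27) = 33.50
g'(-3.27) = -54.35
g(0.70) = -0.71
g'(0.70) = -0.41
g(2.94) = 39.58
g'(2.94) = -120.50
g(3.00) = 34.27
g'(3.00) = -62.84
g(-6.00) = -0.60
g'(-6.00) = -0.14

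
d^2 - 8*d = d*(d - 8)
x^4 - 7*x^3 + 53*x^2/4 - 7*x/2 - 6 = (x - 4)*(x - 2)*(x - 3/2)*(x + 1/2)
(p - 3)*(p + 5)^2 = p^3 + 7*p^2 - 5*p - 75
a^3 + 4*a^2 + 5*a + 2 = (a + 1)^2*(a + 2)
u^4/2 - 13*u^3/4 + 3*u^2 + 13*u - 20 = (u/2 + 1)*(u - 4)*(u - 5/2)*(u - 2)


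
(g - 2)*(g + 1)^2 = g^3 - 3*g - 2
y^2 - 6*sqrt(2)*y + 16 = (y - 4*sqrt(2))*(y - 2*sqrt(2))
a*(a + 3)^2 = a^3 + 6*a^2 + 9*a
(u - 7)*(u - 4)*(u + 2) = u^3 - 9*u^2 + 6*u + 56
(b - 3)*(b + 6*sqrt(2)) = b^2 - 3*b + 6*sqrt(2)*b - 18*sqrt(2)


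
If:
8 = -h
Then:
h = -8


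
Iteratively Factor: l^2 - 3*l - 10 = (l - 5)*(l + 2)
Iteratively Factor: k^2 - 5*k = (k - 5)*(k)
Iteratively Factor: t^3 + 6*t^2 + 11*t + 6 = (t + 2)*(t^2 + 4*t + 3) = (t + 2)*(t + 3)*(t + 1)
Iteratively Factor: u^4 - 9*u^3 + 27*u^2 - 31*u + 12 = (u - 1)*(u^3 - 8*u^2 + 19*u - 12) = (u - 1)^2*(u^2 - 7*u + 12) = (u - 4)*(u - 1)^2*(u - 3)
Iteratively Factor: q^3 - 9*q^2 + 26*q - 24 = (q - 3)*(q^2 - 6*q + 8) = (q - 3)*(q - 2)*(q - 4)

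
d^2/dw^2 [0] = 0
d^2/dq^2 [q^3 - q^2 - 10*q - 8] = 6*q - 2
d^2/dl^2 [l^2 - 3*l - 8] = 2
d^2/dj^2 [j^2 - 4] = 2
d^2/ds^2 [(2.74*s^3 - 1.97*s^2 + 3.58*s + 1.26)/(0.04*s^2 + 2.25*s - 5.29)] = (4.44089209850063e-16*s^4 + 29.268124*s^3 - 198.166116*s^2 + 465.284172*s - 11.744722)/(6.4e-5*s^6 + 0.0108*s^5 + 0.582108*s^4 + 8.534025*s^3 - 76.983783*s^2 + 188.892675*s - 148.035889)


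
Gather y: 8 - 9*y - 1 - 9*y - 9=-18*y - 2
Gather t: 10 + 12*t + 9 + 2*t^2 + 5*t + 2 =2*t^2 + 17*t + 21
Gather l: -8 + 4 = -4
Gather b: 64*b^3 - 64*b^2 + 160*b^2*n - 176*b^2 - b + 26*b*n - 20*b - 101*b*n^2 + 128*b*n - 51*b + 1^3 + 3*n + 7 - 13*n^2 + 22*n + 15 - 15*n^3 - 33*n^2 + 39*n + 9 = 64*b^3 + b^2*(160*n - 240) + b*(-101*n^2 + 154*n - 72) - 15*n^3 - 46*n^2 + 64*n + 32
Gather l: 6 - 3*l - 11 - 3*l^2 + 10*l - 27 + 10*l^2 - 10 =7*l^2 + 7*l - 42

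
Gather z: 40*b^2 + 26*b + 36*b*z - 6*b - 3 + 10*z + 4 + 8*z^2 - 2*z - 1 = 40*b^2 + 20*b + 8*z^2 + z*(36*b + 8)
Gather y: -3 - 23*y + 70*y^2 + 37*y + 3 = 70*y^2 + 14*y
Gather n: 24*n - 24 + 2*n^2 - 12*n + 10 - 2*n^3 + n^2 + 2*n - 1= -2*n^3 + 3*n^2 + 14*n - 15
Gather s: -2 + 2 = 0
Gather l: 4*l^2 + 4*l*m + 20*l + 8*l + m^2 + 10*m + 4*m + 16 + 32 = 4*l^2 + l*(4*m + 28) + m^2 + 14*m + 48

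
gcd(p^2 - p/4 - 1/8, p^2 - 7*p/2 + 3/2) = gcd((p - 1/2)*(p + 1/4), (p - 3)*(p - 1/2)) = p - 1/2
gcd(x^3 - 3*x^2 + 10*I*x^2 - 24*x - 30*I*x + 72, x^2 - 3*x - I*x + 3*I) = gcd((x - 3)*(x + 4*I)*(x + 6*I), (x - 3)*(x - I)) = x - 3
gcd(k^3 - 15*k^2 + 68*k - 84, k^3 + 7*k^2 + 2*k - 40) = k - 2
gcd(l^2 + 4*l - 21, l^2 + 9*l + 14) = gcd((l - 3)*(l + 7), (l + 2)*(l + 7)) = l + 7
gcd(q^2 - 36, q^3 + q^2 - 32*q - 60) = q - 6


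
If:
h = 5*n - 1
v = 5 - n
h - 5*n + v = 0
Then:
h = 19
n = 4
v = 1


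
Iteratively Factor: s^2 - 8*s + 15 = (s - 5)*(s - 3)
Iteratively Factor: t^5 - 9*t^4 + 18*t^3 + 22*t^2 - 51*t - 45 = (t - 3)*(t^4 - 6*t^3 + 22*t + 15) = (t - 5)*(t - 3)*(t^3 - t^2 - 5*t - 3) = (t - 5)*(t - 3)*(t + 1)*(t^2 - 2*t - 3) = (t - 5)*(t - 3)^2*(t + 1)*(t + 1)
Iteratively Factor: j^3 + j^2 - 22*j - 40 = (j + 2)*(j^2 - j - 20) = (j - 5)*(j + 2)*(j + 4)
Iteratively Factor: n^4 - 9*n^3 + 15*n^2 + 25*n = (n - 5)*(n^3 - 4*n^2 - 5*n) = n*(n - 5)*(n^2 - 4*n - 5) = n*(n - 5)*(n + 1)*(n - 5)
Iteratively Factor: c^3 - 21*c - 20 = (c + 4)*(c^2 - 4*c - 5) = (c - 5)*(c + 4)*(c + 1)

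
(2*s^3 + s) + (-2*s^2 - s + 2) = 2*s^3 - 2*s^2 + 2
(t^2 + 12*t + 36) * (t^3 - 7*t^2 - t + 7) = t^5 + 5*t^4 - 49*t^3 - 257*t^2 + 48*t + 252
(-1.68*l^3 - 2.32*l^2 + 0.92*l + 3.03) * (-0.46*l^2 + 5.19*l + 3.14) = 0.7728*l^5 - 7.652*l^4 - 17.7392*l^3 - 3.9038*l^2 + 18.6145*l + 9.5142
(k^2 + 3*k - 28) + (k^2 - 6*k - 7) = 2*k^2 - 3*k - 35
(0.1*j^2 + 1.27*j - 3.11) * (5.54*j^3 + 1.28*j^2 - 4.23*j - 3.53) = 0.554*j^5 + 7.1638*j^4 - 16.0268*j^3 - 9.7059*j^2 + 8.6722*j + 10.9783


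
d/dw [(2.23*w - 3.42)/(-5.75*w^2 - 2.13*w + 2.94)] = (12.8225*w^2 - 39.33*w - 0.7284)/(33.0625*w^4 + 24.495*w^3 - 29.2731*w^2 - 12.5244*w + 8.6436)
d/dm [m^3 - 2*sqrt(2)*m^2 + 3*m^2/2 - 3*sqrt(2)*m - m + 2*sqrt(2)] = 3*m^2 - 4*sqrt(2)*m + 3*m - 3*sqrt(2) - 1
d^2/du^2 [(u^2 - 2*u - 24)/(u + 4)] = 0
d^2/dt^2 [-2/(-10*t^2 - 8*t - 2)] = 2*(-25*t^2 - 20*t + 4*(5*t + 2)^2 - 5)/(5*t^2 + 4*t + 1)^3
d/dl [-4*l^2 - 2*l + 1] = -8*l - 2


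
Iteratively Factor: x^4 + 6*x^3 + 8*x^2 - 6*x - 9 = (x + 3)*(x^3 + 3*x^2 - x - 3) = (x - 1)*(x + 3)*(x^2 + 4*x + 3) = (x - 1)*(x + 1)*(x + 3)*(x + 3)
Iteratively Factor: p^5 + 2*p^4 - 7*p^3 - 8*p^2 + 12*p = (p - 1)*(p^4 + 3*p^3 - 4*p^2 - 12*p) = p*(p - 1)*(p^3 + 3*p^2 - 4*p - 12) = p*(p - 2)*(p - 1)*(p^2 + 5*p + 6) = p*(p - 2)*(p - 1)*(p + 2)*(p + 3)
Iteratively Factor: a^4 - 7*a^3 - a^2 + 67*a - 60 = (a - 1)*(a^3 - 6*a^2 - 7*a + 60) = (a - 4)*(a - 1)*(a^2 - 2*a - 15) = (a - 5)*(a - 4)*(a - 1)*(a + 3)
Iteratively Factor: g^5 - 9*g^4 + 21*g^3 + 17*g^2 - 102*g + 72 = (g - 4)*(g^4 - 5*g^3 + g^2 + 21*g - 18) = (g - 4)*(g + 2)*(g^3 - 7*g^2 + 15*g - 9) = (g - 4)*(g - 3)*(g + 2)*(g^2 - 4*g + 3) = (g - 4)*(g - 3)^2*(g + 2)*(g - 1)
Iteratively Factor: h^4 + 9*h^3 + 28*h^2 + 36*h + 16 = (h + 2)*(h^3 + 7*h^2 + 14*h + 8) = (h + 2)*(h + 4)*(h^2 + 3*h + 2) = (h + 2)^2*(h + 4)*(h + 1)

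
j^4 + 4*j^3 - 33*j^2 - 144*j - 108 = (j - 6)*(j + 1)*(j + 3)*(j + 6)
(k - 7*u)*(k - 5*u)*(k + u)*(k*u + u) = k^4*u - 11*k^3*u^2 + k^3*u + 23*k^2*u^3 - 11*k^2*u^2 + 35*k*u^4 + 23*k*u^3 + 35*u^4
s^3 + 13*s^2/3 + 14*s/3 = s*(s + 2)*(s + 7/3)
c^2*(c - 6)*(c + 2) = c^4 - 4*c^3 - 12*c^2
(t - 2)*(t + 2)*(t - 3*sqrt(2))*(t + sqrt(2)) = t^4 - 2*sqrt(2)*t^3 - 10*t^2 + 8*sqrt(2)*t + 24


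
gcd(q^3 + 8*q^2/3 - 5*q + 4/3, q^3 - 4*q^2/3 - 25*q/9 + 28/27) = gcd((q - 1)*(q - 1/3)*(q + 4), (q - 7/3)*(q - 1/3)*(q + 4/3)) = q - 1/3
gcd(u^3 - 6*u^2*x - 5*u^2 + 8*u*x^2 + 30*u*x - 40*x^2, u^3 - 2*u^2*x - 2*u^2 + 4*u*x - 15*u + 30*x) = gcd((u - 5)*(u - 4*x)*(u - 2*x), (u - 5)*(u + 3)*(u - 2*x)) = -u^2 + 2*u*x + 5*u - 10*x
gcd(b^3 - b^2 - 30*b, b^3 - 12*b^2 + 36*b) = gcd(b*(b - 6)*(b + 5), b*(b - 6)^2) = b^2 - 6*b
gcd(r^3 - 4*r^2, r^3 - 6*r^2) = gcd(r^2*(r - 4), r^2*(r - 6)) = r^2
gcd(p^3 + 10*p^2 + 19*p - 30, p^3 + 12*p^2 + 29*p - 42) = p^2 + 5*p - 6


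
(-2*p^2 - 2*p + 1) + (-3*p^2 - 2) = -5*p^2 - 2*p - 1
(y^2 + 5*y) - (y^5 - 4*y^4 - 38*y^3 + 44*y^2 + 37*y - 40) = -y^5 + 4*y^4 + 38*y^3 - 43*y^2 - 32*y + 40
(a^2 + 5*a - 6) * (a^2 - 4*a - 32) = a^4 + a^3 - 58*a^2 - 136*a + 192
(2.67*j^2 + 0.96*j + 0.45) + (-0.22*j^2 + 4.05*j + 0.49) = 2.45*j^2 + 5.01*j + 0.94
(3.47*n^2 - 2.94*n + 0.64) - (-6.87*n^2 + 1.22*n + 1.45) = 10.34*n^2 - 4.16*n - 0.81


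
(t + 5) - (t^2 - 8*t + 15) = -t^2 + 9*t - 10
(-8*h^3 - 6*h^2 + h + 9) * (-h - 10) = 8*h^4 + 86*h^3 + 59*h^2 - 19*h - 90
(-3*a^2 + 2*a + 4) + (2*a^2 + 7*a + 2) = -a^2 + 9*a + 6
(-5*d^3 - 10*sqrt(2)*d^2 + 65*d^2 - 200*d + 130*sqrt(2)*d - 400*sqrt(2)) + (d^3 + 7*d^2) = -4*d^3 - 10*sqrt(2)*d^2 + 72*d^2 - 200*d + 130*sqrt(2)*d - 400*sqrt(2)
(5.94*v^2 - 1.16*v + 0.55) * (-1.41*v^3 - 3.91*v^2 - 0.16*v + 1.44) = -8.3754*v^5 - 21.5898*v^4 + 2.8097*v^3 + 6.5887*v^2 - 1.7584*v + 0.792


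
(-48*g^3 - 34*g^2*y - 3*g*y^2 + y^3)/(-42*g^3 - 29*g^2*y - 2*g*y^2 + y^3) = (-8*g + y)/(-7*g + y)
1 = 1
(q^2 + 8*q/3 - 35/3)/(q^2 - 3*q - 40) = (q - 7/3)/(q - 8)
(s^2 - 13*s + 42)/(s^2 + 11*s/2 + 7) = 2*(s^2 - 13*s + 42)/(2*s^2 + 11*s + 14)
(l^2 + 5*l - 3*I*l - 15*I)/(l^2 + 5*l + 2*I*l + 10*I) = (l - 3*I)/(l + 2*I)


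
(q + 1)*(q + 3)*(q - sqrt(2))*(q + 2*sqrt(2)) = q^4 + sqrt(2)*q^3 + 4*q^3 - q^2 + 4*sqrt(2)*q^2 - 16*q + 3*sqrt(2)*q - 12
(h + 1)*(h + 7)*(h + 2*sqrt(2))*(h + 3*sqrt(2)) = h^4 + 5*sqrt(2)*h^3 + 8*h^3 + 19*h^2 + 40*sqrt(2)*h^2 + 35*sqrt(2)*h + 96*h + 84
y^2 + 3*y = y*(y + 3)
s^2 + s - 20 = (s - 4)*(s + 5)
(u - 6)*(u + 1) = u^2 - 5*u - 6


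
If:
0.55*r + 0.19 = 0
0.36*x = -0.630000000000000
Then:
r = -0.35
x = -1.75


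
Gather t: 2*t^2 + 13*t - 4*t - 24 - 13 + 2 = 2*t^2 + 9*t - 35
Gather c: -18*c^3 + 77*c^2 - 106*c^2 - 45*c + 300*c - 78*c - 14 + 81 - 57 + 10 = -18*c^3 - 29*c^2 + 177*c + 20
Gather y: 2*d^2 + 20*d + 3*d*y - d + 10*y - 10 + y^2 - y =2*d^2 + 19*d + y^2 + y*(3*d + 9) - 10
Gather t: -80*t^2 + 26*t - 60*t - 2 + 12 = -80*t^2 - 34*t + 10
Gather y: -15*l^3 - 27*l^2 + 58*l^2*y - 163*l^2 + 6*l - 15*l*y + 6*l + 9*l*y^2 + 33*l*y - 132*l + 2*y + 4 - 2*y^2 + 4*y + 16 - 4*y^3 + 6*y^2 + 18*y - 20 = -15*l^3 - 190*l^2 - 120*l - 4*y^3 + y^2*(9*l + 4) + y*(58*l^2 + 18*l + 24)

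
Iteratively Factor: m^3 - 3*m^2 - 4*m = (m - 4)*(m^2 + m) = (m - 4)*(m + 1)*(m)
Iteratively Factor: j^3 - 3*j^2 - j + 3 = (j - 3)*(j^2 - 1) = (j - 3)*(j + 1)*(j - 1)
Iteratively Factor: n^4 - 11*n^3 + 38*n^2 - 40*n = (n - 5)*(n^3 - 6*n^2 + 8*n) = (n - 5)*(n - 4)*(n^2 - 2*n) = (n - 5)*(n - 4)*(n - 2)*(n)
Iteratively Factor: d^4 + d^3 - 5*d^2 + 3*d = (d - 1)*(d^3 + 2*d^2 - 3*d) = (d - 1)*(d + 3)*(d^2 - d) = (d - 1)^2*(d + 3)*(d)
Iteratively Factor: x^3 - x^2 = (x)*(x^2 - x) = x*(x - 1)*(x)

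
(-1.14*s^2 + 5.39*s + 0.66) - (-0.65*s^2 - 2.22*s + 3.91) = -0.49*s^2 + 7.61*s - 3.25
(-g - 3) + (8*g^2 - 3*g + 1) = 8*g^2 - 4*g - 2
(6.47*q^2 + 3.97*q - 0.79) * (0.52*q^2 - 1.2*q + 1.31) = 3.3644*q^4 - 5.6996*q^3 + 3.3009*q^2 + 6.1487*q - 1.0349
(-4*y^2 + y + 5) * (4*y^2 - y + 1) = -16*y^4 + 8*y^3 + 15*y^2 - 4*y + 5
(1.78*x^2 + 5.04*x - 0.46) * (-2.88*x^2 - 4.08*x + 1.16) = -5.1264*x^4 - 21.7776*x^3 - 17.1736*x^2 + 7.7232*x - 0.5336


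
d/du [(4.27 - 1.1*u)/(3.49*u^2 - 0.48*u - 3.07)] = (3.839*u^2 - 29.8046*u + 5.4266)/(12.1801*u^4 - 3.3504*u^3 - 21.1982*u^2 + 2.9472*u + 9.4249)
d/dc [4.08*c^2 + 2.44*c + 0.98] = 8.16*c + 2.44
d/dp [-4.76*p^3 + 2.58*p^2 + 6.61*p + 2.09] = -14.28*p^2 + 5.16*p + 6.61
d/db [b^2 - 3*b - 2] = 2*b - 3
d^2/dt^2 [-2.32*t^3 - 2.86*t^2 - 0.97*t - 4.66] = -13.92*t - 5.72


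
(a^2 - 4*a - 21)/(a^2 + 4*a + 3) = (a - 7)/(a + 1)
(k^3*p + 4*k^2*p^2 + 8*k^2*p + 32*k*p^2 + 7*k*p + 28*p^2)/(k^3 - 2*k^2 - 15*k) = p*(k^3 + 4*k^2*p + 8*k^2 + 32*k*p + 7*k + 28*p)/(k*(k^2 - 2*k - 15))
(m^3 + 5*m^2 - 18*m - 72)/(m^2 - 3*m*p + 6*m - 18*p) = (-m^2 + m + 12)/(-m + 3*p)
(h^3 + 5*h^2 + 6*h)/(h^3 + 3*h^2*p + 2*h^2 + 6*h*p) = (h + 3)/(h + 3*p)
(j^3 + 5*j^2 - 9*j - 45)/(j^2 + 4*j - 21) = (j^2 + 8*j + 15)/(j + 7)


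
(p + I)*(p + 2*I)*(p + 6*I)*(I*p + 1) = I*p^4 - 8*p^3 - 11*I*p^2 - 8*p - 12*I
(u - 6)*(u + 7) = u^2 + u - 42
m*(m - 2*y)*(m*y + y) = m^3*y - 2*m^2*y^2 + m^2*y - 2*m*y^2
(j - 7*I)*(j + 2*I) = j^2 - 5*I*j + 14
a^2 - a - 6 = (a - 3)*(a + 2)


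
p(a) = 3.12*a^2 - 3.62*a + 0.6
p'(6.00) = 33.82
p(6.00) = 91.20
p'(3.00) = 15.10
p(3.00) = 17.82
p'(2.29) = 10.67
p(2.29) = 8.67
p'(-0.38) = -5.99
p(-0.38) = 2.43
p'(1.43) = 5.30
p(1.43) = 1.80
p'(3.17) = 16.16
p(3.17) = 20.48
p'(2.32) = 10.86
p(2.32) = 8.99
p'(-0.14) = -4.49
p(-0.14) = 1.17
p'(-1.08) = -10.36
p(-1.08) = 8.15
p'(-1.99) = -16.04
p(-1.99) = 20.16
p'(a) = 6.24*a - 3.62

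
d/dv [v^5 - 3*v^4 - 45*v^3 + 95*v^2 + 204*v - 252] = 5*v^4 - 12*v^3 - 135*v^2 + 190*v + 204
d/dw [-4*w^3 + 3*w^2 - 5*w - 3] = -12*w^2 + 6*w - 5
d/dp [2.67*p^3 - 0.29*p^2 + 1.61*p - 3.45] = 8.01*p^2 - 0.58*p + 1.61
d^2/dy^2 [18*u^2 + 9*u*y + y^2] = 2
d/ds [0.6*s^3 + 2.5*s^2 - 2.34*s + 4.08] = 1.8*s^2 + 5.0*s - 2.34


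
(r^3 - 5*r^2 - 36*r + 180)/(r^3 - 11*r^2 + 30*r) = (r + 6)/r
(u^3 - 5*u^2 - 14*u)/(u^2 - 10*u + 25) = u*(u^2 - 5*u - 14)/(u^2 - 10*u + 25)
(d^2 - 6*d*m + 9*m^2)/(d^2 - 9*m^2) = (d - 3*m)/(d + 3*m)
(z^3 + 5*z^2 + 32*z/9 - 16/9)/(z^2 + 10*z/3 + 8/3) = (3*z^2 + 11*z - 4)/(3*(z + 2))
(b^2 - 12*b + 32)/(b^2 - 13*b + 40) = (b - 4)/(b - 5)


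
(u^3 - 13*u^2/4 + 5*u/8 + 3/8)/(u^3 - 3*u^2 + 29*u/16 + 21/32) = 4*(2*u^2 - 7*u + 3)/(8*u^2 - 26*u + 21)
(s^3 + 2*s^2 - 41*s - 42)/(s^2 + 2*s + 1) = (s^2 + s - 42)/(s + 1)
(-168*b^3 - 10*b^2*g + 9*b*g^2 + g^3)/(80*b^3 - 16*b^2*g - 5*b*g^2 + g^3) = (-42*b^2 - 13*b*g - g^2)/(20*b^2 + b*g - g^2)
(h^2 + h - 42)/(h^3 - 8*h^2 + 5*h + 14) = (h^2 + h - 42)/(h^3 - 8*h^2 + 5*h + 14)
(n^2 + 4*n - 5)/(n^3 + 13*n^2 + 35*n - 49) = (n + 5)/(n^2 + 14*n + 49)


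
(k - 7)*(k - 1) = k^2 - 8*k + 7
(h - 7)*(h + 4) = h^2 - 3*h - 28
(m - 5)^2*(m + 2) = m^3 - 8*m^2 + 5*m + 50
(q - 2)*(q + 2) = q^2 - 4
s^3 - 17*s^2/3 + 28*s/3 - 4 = (s - 3)*(s - 2)*(s - 2/3)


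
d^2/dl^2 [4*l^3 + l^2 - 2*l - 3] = 24*l + 2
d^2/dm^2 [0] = 0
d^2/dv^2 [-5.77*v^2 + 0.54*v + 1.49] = -11.5400000000000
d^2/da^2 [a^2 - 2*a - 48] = 2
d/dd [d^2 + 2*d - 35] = 2*d + 2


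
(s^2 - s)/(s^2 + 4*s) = (s - 1)/(s + 4)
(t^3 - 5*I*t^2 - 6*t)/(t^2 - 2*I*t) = t - 3*I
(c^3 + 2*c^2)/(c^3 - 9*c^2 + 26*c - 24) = c^2*(c + 2)/(c^3 - 9*c^2 + 26*c - 24)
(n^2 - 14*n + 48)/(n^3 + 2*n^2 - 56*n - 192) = (n - 6)/(n^2 + 10*n + 24)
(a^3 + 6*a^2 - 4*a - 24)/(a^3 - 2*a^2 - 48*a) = (a^2 - 4)/(a*(a - 8))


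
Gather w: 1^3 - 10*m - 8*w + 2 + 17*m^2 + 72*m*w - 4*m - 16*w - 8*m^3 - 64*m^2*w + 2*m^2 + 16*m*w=-8*m^3 + 19*m^2 - 14*m + w*(-64*m^2 + 88*m - 24) + 3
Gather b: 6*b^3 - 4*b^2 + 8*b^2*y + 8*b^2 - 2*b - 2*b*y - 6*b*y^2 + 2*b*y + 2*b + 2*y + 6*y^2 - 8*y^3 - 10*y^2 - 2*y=6*b^3 + b^2*(8*y + 4) - 6*b*y^2 - 8*y^3 - 4*y^2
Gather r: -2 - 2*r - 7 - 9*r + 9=-11*r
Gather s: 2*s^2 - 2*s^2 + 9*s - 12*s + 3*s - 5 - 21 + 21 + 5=0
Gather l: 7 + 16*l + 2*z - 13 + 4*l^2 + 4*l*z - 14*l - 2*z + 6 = 4*l^2 + l*(4*z + 2)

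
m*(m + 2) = m^2 + 2*m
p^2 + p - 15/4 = (p - 3/2)*(p + 5/2)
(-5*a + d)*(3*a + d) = -15*a^2 - 2*a*d + d^2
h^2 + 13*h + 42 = (h + 6)*(h + 7)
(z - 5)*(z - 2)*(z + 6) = z^3 - z^2 - 32*z + 60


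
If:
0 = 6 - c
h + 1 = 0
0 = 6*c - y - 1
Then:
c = 6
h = -1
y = 35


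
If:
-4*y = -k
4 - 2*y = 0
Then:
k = 8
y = 2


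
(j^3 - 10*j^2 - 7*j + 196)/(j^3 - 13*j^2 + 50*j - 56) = (j^2 - 3*j - 28)/(j^2 - 6*j + 8)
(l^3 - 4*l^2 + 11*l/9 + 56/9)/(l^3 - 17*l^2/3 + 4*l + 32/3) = (l - 7/3)/(l - 4)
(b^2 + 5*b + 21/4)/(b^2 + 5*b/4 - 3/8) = 2*(2*b + 7)/(4*b - 1)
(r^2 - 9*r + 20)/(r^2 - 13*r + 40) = (r - 4)/(r - 8)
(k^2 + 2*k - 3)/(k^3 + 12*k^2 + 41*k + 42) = (k - 1)/(k^2 + 9*k + 14)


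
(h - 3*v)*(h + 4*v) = h^2 + h*v - 12*v^2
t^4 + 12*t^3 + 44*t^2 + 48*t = t*(t + 2)*(t + 4)*(t + 6)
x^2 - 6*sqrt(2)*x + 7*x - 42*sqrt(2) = (x + 7)*(x - 6*sqrt(2))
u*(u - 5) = u^2 - 5*u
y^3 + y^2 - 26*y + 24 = (y - 4)*(y - 1)*(y + 6)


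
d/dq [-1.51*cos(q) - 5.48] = 1.51*sin(q)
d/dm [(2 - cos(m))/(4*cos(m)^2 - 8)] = (sin(m)^2 + 4*cos(m) - 3)*sin(m)/(4*(cos(m)^2 - 2)^2)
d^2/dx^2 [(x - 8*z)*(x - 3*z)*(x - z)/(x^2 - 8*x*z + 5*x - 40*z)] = 2*(3*z^2 + 20*z + 25)/(x^3 + 15*x^2 + 75*x + 125)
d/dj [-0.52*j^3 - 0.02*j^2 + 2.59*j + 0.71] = -1.56*j^2 - 0.04*j + 2.59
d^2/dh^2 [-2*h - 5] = 0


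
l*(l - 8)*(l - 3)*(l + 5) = l^4 - 6*l^3 - 31*l^2 + 120*l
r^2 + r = r*(r + 1)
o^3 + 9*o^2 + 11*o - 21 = (o - 1)*(o + 3)*(o + 7)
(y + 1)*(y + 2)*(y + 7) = y^3 + 10*y^2 + 23*y + 14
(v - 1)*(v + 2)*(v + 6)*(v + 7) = v^4 + 14*v^3 + 53*v^2 + 16*v - 84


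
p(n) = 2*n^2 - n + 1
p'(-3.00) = -13.00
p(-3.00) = 22.00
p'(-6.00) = -25.00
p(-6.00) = 79.00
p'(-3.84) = -16.36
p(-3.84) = 34.33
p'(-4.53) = -19.12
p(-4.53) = 46.57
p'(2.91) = 10.64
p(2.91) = 15.03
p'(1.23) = 3.92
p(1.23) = 2.80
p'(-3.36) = -14.44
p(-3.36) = 26.94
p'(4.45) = 16.80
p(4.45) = 36.16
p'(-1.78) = -8.12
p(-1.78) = 9.12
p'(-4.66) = -19.64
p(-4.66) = 49.09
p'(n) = 4*n - 1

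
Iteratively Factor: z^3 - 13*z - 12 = (z - 4)*(z^2 + 4*z + 3) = (z - 4)*(z + 1)*(z + 3)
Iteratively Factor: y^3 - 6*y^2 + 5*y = (y - 1)*(y^2 - 5*y) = y*(y - 1)*(y - 5)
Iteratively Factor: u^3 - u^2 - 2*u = (u - 2)*(u^2 + u) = (u - 2)*(u + 1)*(u)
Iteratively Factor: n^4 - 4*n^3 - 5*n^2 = (n - 5)*(n^3 + n^2) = (n - 5)*(n + 1)*(n^2) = n*(n - 5)*(n + 1)*(n)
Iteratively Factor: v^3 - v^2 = (v - 1)*(v^2) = v*(v - 1)*(v)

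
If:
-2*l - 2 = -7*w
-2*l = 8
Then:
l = -4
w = -6/7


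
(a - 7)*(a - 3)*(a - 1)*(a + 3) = a^4 - 8*a^3 - 2*a^2 + 72*a - 63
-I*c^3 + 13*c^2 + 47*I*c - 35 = (c + 5*I)*(c + 7*I)*(-I*c + 1)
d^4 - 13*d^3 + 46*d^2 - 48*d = d*(d - 8)*(d - 3)*(d - 2)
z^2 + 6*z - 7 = (z - 1)*(z + 7)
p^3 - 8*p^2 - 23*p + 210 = (p - 7)*(p - 6)*(p + 5)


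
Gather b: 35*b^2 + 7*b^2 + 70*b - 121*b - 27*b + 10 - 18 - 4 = 42*b^2 - 78*b - 12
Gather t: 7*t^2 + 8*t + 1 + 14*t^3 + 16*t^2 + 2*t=14*t^3 + 23*t^2 + 10*t + 1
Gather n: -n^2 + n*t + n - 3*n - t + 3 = -n^2 + n*(t - 2) - t + 3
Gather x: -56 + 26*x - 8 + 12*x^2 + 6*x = 12*x^2 + 32*x - 64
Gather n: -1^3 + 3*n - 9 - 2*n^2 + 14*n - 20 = -2*n^2 + 17*n - 30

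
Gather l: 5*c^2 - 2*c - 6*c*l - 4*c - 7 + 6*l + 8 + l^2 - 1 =5*c^2 - 6*c + l^2 + l*(6 - 6*c)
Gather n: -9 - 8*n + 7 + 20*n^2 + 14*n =20*n^2 + 6*n - 2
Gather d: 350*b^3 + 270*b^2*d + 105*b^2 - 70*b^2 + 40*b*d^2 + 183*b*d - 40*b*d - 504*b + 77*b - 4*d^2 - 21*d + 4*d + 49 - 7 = 350*b^3 + 35*b^2 - 427*b + d^2*(40*b - 4) + d*(270*b^2 + 143*b - 17) + 42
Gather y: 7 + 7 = 14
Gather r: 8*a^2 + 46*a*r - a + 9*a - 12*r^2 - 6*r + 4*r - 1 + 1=8*a^2 + 8*a - 12*r^2 + r*(46*a - 2)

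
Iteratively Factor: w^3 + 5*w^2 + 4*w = (w + 1)*(w^2 + 4*w) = (w + 1)*(w + 4)*(w)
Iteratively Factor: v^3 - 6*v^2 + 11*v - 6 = (v - 3)*(v^2 - 3*v + 2) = (v - 3)*(v - 1)*(v - 2)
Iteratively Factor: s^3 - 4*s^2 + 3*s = (s - 1)*(s^2 - 3*s) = (s - 3)*(s - 1)*(s)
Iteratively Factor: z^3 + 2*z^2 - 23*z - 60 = (z - 5)*(z^2 + 7*z + 12) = (z - 5)*(z + 3)*(z + 4)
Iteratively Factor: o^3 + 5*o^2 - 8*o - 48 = (o + 4)*(o^2 + o - 12) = (o + 4)^2*(o - 3)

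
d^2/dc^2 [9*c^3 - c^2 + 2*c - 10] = 54*c - 2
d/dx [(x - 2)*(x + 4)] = 2*x + 2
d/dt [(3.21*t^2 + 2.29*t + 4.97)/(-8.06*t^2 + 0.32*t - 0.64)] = (19.4846*t^2 + 76.0076*t - 3.056)/(64.9636*t^4 - 5.1584*t^3 + 10.4192*t^2 - 0.4096*t + 0.4096)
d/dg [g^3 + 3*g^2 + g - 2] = 3*g^2 + 6*g + 1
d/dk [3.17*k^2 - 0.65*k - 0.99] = 6.34*k - 0.65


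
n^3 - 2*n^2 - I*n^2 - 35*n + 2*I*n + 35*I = (n - 7)*(n + 5)*(n - I)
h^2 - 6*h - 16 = (h - 8)*(h + 2)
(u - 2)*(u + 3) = u^2 + u - 6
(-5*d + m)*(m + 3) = -5*d*m - 15*d + m^2 + 3*m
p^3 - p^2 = p^2*(p - 1)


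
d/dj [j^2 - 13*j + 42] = 2*j - 13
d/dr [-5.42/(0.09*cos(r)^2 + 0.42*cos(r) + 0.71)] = -(0.9756*cos(r) + 2.2764)*sin(r)/(0.09*cos(r)^2 + 0.42*cos(r) + 0.71)^2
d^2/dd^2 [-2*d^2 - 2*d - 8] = -4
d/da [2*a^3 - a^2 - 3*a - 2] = 6*a^2 - 2*a - 3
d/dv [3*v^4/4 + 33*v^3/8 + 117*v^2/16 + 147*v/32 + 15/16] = 3*v^3 + 99*v^2/8 + 117*v/8 + 147/32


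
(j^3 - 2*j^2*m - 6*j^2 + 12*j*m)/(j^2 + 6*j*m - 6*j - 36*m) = j*(j - 2*m)/(j + 6*m)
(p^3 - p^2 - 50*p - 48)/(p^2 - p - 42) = (p^2 - 7*p - 8)/(p - 7)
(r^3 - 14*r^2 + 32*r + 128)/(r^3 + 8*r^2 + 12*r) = (r^2 - 16*r + 64)/(r*(r + 6))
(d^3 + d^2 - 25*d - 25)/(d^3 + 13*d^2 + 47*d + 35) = (d - 5)/(d + 7)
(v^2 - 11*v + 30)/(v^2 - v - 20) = (v - 6)/(v + 4)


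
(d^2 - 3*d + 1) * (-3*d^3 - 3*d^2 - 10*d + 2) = -3*d^5 + 6*d^4 - 4*d^3 + 29*d^2 - 16*d + 2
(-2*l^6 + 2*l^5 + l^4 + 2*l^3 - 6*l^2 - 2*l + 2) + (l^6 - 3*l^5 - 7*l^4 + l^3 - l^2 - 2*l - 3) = -l^6 - l^5 - 6*l^4 + 3*l^3 - 7*l^2 - 4*l - 1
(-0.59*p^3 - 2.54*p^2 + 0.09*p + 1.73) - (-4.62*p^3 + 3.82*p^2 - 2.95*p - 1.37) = 4.03*p^3 - 6.36*p^2 + 3.04*p + 3.1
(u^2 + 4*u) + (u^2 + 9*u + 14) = 2*u^2 + 13*u + 14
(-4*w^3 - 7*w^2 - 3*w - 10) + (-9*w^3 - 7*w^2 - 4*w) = -13*w^3 - 14*w^2 - 7*w - 10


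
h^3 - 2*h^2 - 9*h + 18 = (h - 3)*(h - 2)*(h + 3)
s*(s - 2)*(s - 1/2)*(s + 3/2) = s^4 - s^3 - 11*s^2/4 + 3*s/2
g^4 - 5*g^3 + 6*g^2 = g^2*(g - 3)*(g - 2)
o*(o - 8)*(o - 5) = o^3 - 13*o^2 + 40*o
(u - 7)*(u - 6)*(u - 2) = u^3 - 15*u^2 + 68*u - 84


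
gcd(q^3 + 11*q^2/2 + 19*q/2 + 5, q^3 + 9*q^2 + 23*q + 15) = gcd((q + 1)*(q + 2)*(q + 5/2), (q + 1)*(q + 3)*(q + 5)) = q + 1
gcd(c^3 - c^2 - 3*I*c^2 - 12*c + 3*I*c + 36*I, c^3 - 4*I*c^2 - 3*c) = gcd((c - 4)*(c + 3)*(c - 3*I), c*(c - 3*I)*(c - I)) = c - 3*I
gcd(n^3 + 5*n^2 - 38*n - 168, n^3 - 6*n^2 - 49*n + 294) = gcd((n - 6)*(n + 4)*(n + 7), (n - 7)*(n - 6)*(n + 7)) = n^2 + n - 42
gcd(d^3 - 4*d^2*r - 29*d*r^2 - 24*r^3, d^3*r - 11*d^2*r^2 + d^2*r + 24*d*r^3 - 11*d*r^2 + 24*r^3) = -d + 8*r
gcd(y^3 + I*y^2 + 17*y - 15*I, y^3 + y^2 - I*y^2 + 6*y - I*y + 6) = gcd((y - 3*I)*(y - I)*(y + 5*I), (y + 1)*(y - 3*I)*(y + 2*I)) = y - 3*I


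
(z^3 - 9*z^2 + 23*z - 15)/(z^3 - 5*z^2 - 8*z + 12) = (z^2 - 8*z + 15)/(z^2 - 4*z - 12)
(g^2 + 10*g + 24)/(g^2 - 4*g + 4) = (g^2 + 10*g + 24)/(g^2 - 4*g + 4)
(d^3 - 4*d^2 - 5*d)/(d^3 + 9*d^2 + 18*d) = (d^2 - 4*d - 5)/(d^2 + 9*d + 18)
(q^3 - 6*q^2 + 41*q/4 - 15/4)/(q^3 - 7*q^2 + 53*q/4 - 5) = (q - 3)/(q - 4)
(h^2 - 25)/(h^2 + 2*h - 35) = (h + 5)/(h + 7)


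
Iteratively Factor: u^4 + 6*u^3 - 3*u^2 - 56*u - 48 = (u - 3)*(u^3 + 9*u^2 + 24*u + 16) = (u - 3)*(u + 1)*(u^2 + 8*u + 16) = (u - 3)*(u + 1)*(u + 4)*(u + 4)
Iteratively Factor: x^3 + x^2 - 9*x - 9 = (x - 3)*(x^2 + 4*x + 3) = (x - 3)*(x + 1)*(x + 3)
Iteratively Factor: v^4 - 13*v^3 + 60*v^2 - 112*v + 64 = (v - 1)*(v^3 - 12*v^2 + 48*v - 64) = (v - 4)*(v - 1)*(v^2 - 8*v + 16) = (v - 4)^2*(v - 1)*(v - 4)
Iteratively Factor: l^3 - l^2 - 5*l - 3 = (l - 3)*(l^2 + 2*l + 1) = (l - 3)*(l + 1)*(l + 1)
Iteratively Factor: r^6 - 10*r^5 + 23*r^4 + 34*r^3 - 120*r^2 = (r - 4)*(r^5 - 6*r^4 - r^3 + 30*r^2) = (r - 5)*(r - 4)*(r^4 - r^3 - 6*r^2) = r*(r - 5)*(r - 4)*(r^3 - r^2 - 6*r) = r*(r - 5)*(r - 4)*(r + 2)*(r^2 - 3*r) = r^2*(r - 5)*(r - 4)*(r + 2)*(r - 3)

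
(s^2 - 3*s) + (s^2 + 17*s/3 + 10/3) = 2*s^2 + 8*s/3 + 10/3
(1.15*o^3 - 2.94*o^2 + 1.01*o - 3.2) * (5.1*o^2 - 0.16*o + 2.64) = 5.865*o^5 - 15.178*o^4 + 8.6574*o^3 - 24.2432*o^2 + 3.1784*o - 8.448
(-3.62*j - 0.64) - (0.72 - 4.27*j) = 0.649999999999999*j - 1.36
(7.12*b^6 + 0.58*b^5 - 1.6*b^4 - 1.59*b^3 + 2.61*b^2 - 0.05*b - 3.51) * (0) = 0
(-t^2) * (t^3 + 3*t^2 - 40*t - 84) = -t^5 - 3*t^4 + 40*t^3 + 84*t^2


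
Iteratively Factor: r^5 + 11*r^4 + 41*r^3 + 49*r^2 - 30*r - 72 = (r + 3)*(r^4 + 8*r^3 + 17*r^2 - 2*r - 24) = (r + 3)^2*(r^3 + 5*r^2 + 2*r - 8) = (r - 1)*(r + 3)^2*(r^2 + 6*r + 8) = (r - 1)*(r + 3)^2*(r + 4)*(r + 2)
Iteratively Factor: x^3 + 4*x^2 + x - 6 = (x - 1)*(x^2 + 5*x + 6) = (x - 1)*(x + 2)*(x + 3)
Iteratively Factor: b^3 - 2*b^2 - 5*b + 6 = (b - 3)*(b^2 + b - 2) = (b - 3)*(b + 2)*(b - 1)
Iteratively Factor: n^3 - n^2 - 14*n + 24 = (n - 2)*(n^2 + n - 12) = (n - 2)*(n + 4)*(n - 3)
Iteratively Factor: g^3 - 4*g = (g + 2)*(g^2 - 2*g) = (g - 2)*(g + 2)*(g)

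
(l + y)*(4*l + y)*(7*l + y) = 28*l^3 + 39*l^2*y + 12*l*y^2 + y^3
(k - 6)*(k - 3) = k^2 - 9*k + 18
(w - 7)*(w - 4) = w^2 - 11*w + 28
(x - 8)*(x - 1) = x^2 - 9*x + 8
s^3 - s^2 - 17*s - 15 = (s - 5)*(s + 1)*(s + 3)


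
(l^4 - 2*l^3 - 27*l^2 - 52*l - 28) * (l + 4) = l^5 + 2*l^4 - 35*l^3 - 160*l^2 - 236*l - 112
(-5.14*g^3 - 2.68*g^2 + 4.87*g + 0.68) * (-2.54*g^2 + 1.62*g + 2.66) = 13.0556*g^5 - 1.5196*g^4 - 30.3838*g^3 - 0.9666*g^2 + 14.0558*g + 1.8088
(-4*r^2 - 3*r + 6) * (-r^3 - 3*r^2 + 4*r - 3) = 4*r^5 + 15*r^4 - 13*r^3 - 18*r^2 + 33*r - 18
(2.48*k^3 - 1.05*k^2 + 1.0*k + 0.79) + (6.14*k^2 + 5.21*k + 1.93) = 2.48*k^3 + 5.09*k^2 + 6.21*k + 2.72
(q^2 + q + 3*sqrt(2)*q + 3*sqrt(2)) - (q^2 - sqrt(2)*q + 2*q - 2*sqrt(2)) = -q + 4*sqrt(2)*q + 5*sqrt(2)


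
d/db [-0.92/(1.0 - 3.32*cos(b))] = 3.0544*sin(b)/(3.32*cos(b) - 1.0)^2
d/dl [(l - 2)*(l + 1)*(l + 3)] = 3*l^2 + 4*l - 5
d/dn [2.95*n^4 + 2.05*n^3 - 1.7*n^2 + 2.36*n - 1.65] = 11.8*n^3 + 6.15*n^2 - 3.4*n + 2.36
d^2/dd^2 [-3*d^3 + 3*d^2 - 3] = 6 - 18*d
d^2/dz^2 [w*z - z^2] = -2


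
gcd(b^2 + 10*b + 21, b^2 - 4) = 1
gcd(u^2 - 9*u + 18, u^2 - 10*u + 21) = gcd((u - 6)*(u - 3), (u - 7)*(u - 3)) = u - 3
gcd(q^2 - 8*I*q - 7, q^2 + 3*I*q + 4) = q - I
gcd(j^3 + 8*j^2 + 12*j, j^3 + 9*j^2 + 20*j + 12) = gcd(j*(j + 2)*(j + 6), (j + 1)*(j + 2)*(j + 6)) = j^2 + 8*j + 12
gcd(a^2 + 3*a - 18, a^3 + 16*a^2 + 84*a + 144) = a + 6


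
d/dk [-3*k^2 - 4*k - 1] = -6*k - 4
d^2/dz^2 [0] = 0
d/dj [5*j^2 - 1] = 10*j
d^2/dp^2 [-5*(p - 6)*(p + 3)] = -10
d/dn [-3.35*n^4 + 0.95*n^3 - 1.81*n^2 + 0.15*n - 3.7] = -13.4*n^3 + 2.85*n^2 - 3.62*n + 0.15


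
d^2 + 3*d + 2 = (d + 1)*(d + 2)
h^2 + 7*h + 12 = (h + 3)*(h + 4)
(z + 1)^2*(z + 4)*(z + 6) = z^4 + 12*z^3 + 45*z^2 + 58*z + 24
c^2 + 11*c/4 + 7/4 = (c + 1)*(c + 7/4)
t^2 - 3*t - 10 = (t - 5)*(t + 2)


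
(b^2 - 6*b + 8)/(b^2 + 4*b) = (b^2 - 6*b + 8)/(b*(b + 4))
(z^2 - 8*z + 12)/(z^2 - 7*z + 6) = (z - 2)/(z - 1)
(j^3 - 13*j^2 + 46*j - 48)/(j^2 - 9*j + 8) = (j^2 - 5*j + 6)/(j - 1)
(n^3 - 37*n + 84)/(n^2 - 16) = (n^2 + 4*n - 21)/(n + 4)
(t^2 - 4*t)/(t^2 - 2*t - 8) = t/(t + 2)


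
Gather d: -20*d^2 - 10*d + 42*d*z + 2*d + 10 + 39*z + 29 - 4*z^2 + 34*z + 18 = -20*d^2 + d*(42*z - 8) - 4*z^2 + 73*z + 57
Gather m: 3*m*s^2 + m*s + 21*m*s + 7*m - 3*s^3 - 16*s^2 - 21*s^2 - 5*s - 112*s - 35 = m*(3*s^2 + 22*s + 7) - 3*s^3 - 37*s^2 - 117*s - 35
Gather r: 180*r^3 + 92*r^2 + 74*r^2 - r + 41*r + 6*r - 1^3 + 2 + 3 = 180*r^3 + 166*r^2 + 46*r + 4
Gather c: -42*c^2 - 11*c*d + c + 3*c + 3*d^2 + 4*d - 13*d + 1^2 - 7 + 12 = -42*c^2 + c*(4 - 11*d) + 3*d^2 - 9*d + 6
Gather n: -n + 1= 1 - n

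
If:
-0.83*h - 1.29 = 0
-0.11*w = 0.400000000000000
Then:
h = -1.55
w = -3.64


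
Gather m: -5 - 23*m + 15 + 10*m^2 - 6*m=10*m^2 - 29*m + 10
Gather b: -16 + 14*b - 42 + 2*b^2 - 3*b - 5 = 2*b^2 + 11*b - 63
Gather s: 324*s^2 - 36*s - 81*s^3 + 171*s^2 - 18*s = -81*s^3 + 495*s^2 - 54*s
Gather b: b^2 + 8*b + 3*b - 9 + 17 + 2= b^2 + 11*b + 10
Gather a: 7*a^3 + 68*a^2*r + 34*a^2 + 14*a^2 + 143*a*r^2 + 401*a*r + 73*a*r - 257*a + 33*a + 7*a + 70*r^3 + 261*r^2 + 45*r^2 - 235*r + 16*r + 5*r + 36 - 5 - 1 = 7*a^3 + a^2*(68*r + 48) + a*(143*r^2 + 474*r - 217) + 70*r^3 + 306*r^2 - 214*r + 30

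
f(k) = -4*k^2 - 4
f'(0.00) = 0.00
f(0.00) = -4.00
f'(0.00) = 0.00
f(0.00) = -4.00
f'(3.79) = -30.32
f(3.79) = -61.46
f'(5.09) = -40.72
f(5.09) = -107.63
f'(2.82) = -22.56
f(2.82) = -35.81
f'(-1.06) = 8.48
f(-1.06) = -8.49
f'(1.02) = -8.16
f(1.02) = -8.16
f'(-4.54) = 36.32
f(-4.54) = -86.45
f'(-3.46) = 27.68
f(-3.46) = -51.89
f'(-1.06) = 8.48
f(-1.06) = -8.49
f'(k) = -8*k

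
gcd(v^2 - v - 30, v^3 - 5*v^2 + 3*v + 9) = 1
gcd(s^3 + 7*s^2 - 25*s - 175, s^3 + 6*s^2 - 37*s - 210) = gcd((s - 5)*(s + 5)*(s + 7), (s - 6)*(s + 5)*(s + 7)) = s^2 + 12*s + 35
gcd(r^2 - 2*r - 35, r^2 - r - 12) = 1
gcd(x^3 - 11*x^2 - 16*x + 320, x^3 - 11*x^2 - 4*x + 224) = x - 8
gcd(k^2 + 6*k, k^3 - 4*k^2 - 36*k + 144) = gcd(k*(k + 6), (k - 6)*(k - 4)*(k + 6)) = k + 6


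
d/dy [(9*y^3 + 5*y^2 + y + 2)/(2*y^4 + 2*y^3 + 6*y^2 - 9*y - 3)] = (-18*y^6 - 20*y^5 + 38*y^4 - 182*y^3 - 144*y^2 - 54*y + 15)/(4*y^8 + 8*y^7 + 28*y^6 - 12*y^5 - 12*y^4 - 120*y^3 + 45*y^2 + 54*y + 9)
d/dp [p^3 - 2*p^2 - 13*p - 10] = 3*p^2 - 4*p - 13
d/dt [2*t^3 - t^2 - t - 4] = 6*t^2 - 2*t - 1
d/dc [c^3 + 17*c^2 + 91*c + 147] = 3*c^2 + 34*c + 91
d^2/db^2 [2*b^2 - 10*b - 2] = 4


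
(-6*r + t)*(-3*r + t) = 18*r^2 - 9*r*t + t^2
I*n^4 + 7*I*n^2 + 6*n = n*(n - 2*I)*(n + 3*I)*(I*n + 1)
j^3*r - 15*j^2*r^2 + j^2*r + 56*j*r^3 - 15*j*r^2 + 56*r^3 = (j - 8*r)*(j - 7*r)*(j*r + r)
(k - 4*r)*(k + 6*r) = k^2 + 2*k*r - 24*r^2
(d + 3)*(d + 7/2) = d^2 + 13*d/2 + 21/2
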